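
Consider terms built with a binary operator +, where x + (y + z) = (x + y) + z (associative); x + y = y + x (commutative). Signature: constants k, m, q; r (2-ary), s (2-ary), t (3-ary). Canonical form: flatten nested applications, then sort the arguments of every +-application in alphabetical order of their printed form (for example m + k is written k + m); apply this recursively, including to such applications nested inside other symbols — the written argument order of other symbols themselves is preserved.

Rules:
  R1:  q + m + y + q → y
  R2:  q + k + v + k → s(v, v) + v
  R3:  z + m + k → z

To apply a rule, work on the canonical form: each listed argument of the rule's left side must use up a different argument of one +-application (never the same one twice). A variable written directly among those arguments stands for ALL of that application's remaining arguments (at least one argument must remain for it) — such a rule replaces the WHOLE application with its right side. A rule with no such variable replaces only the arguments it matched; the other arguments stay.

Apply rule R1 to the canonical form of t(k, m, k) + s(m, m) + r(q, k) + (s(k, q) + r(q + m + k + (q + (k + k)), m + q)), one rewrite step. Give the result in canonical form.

Answer: r(k + k + k, m + q) + r(q, k) + s(k, q) + s(m, m) + t(k, m, k)

Derivation:
Canonical form:  r(k + k + k + m + q + q, m + q) + r(q, k) + s(k, q) + s(m, m) + t(k, m, k)
R1 matches:  uses m, q, q;  y := k + k + k
The extension variable absorbs all remaining arguments, so the whole application is rewritten.
New term:  r(k + k + k, m + q) + r(q, k) + s(k, q) + s(m, m) + t(k, m, k)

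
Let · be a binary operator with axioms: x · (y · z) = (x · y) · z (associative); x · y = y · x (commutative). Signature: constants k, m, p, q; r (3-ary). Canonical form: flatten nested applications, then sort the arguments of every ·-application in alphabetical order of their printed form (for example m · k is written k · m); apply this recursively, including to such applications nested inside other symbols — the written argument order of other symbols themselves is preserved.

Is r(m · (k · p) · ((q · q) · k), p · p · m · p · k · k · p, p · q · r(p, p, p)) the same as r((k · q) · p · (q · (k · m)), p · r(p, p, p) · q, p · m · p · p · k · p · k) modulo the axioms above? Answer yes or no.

Answer: no — r(k · k · m · p · q · q, k · k · m · p · p · p · p, p · q · r(p, p, p)) vs r(k · k · m · p · q · q, p · q · r(p, p, p), k · k · m · p · p · p · p)

Derivation:
Left:  r(m · (k · p) · ((q · q) · k), p · p · m · p · k · k · p, p · q · r(p, p, p))
  Work inside:  m · (k · p) · ((q · q) · k)
  Un-nest:  m · k · p · q · q · k
  Sort arguments:  k · k · m · p · q · q
  Rebuild:  r(k · k · m · p · q · q, k · k · m · p · p · p · p, p · q · r(p, p, p))
Right:  r((k · q) · p · (q · (k · m)), p · r(p, p, p) · q, p · m · p · p · k · p · k)
  Focus inside:  (k · q) · p · (q · (k · m))
  Flatten:  k · q · p · q · k · m
  Sort arguments:  k · k · m · p · q · q
  Reassemble:  r(k · k · m · p · q · q, p · q · r(p, p, p), k · k · m · p · p · p · p)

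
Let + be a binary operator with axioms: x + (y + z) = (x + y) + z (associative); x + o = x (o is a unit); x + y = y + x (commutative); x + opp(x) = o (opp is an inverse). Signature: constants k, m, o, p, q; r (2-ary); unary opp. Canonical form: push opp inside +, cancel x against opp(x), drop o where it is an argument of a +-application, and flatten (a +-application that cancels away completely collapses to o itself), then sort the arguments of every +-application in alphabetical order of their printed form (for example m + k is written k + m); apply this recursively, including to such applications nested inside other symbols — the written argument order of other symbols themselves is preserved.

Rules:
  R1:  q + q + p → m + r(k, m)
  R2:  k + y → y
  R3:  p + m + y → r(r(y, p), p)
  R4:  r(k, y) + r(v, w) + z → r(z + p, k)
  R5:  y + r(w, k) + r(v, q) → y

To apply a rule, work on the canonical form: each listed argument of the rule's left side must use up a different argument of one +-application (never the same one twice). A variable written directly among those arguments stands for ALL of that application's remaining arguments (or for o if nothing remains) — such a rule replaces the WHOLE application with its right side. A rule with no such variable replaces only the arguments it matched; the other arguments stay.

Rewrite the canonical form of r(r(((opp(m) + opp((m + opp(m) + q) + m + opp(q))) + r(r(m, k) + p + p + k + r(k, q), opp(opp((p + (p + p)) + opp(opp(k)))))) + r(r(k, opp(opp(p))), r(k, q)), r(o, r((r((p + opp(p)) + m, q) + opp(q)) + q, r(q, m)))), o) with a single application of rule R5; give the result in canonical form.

Answer: r(r(opp(m) + opp(m) + r(k + p + p, k + p + p + p) + r(r(k, p), r(k, q)), r(o, r(r(m, q), r(q, m)))), o)

Derivation:
Canonical form:  r(r(opp(m) + opp(m) + r(k + p + p + r(k, q) + r(m, k), k + p + p + p) + r(r(k, p), r(k, q)), r(o, r(r(m, q), r(q, m)))), o)
Apply R5:  consuming r(k, q), r(m, k);  v := k, w := m, y := k + p + p
Every leftover argument binds to the variable; the entire application is replaced.
Result:  r(r(opp(m) + opp(m) + r(k + p + p, k + p + p + p) + r(r(k, p), r(k, q)), r(o, r(r(m, q), r(q, m)))), o)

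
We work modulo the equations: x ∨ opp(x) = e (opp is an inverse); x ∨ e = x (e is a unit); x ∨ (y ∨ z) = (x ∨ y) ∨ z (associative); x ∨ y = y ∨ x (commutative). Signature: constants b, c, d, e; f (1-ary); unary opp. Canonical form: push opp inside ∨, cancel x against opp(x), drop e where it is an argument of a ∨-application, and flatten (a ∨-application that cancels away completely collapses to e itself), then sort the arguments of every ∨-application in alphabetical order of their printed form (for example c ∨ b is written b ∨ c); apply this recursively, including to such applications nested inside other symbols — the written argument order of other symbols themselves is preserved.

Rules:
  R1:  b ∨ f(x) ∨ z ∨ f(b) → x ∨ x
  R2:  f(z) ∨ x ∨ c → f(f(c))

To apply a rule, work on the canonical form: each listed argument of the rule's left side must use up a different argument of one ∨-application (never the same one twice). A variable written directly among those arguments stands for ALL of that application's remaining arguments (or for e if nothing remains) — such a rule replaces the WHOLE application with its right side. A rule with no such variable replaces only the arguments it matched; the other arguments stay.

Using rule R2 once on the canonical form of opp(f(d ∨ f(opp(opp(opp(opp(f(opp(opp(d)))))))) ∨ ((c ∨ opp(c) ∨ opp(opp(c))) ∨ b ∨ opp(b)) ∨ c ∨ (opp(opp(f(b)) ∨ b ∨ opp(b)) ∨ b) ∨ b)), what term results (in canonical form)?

Answer: opp(f(f(f(c))))

Derivation:
Canonical form:  opp(f(b ∨ b ∨ c ∨ c ∨ d ∨ f(b) ∨ f(f(d))))
Apply R2:  consuming c, f(b);  x := b ∨ b ∨ c ∨ d ∨ f(f(d)), z := b
The variable takes the whole remainder — replace the entire application.
Giving:  opp(f(f(f(c))))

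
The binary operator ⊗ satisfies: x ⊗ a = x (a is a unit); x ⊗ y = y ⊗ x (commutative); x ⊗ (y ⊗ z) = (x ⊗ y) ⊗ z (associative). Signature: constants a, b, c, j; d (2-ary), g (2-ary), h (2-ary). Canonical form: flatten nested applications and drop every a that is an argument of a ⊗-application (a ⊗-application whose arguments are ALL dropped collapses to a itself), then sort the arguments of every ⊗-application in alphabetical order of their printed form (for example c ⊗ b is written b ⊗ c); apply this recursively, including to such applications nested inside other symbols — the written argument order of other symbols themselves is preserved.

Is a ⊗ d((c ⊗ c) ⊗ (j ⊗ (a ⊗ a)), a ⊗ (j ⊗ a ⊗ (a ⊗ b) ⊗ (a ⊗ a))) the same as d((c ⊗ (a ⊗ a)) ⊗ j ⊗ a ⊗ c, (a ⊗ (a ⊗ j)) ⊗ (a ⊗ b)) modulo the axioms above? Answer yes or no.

Left:  a ⊗ d((c ⊗ c) ⊗ (j ⊗ (a ⊗ a)), a ⊗ (j ⊗ a ⊗ (a ⊗ b) ⊗ (a ⊗ a)))
  Inside:  d((c ⊗ c) ⊗ (j ⊗ (a ⊗ a)), a ⊗ (j ⊗ a ⊗ (a ⊗ b) ⊗ (a ⊗ a)))  →  d(c ⊗ c ⊗ j, b ⊗ j)
  Drop the unit:  drop a
  Order the arguments:  d(c ⊗ c ⊗ j, b ⊗ j)
Right:  d((c ⊗ (a ⊗ a)) ⊗ j ⊗ a ⊗ c, (a ⊗ (a ⊗ j)) ⊗ (a ⊗ b))
  Focus inside:  (a ⊗ (a ⊗ j)) ⊗ (a ⊗ b)
  Merge nested applications:  a ⊗ a ⊗ j ⊗ a ⊗ b
  Unit:  drop a (×3)
  Sort:  b ⊗ j
  Rebuild:  d(c ⊗ c ⊗ j, b ⊗ j)

Answer: yes — both canonical forms are d(c ⊗ c ⊗ j, b ⊗ j)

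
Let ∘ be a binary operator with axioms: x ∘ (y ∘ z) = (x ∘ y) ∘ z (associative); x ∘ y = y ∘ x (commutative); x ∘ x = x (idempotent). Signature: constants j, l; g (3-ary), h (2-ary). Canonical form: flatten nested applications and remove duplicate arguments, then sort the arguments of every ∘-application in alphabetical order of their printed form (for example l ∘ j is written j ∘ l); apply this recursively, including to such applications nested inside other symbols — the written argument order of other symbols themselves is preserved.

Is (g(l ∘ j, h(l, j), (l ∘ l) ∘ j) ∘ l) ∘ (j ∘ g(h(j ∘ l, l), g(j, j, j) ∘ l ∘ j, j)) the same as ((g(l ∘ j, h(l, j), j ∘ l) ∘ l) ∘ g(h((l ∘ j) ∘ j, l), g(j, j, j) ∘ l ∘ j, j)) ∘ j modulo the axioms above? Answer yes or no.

Left:  (g(l ∘ j, h(l, j), (l ∘ l) ∘ j) ∘ l) ∘ (j ∘ g(h(j ∘ l, l), g(j, j, j) ∘ l ∘ j, j))
  Merge nested applications:  g(l ∘ j, h(l, j), (l ∘ l) ∘ j) ∘ l ∘ j ∘ g(h(j ∘ l, l), g(j, j, j) ∘ l ∘ j, j)
  Canonicalize subterm:  g(l ∘ j, h(l, j), (l ∘ l) ∘ j)  →  g(j ∘ l, h(l, j), j ∘ l)
  Simplify inside:  g(h(j ∘ l, l), g(j, j, j) ∘ l ∘ j, j)  →  g(h(j ∘ l, l), g(j, j, j) ∘ j ∘ l, j)
  Sort:  g(h(j ∘ l, l), g(j, j, j) ∘ j ∘ l, j) ∘ g(j ∘ l, h(l, j), j ∘ l) ∘ j ∘ l
Right:  ((g(l ∘ j, h(l, j), j ∘ l) ∘ l) ∘ g(h((l ∘ j) ∘ j, l), g(j, j, j) ∘ l ∘ j, j)) ∘ j
  Flatten:  g(l ∘ j, h(l, j), j ∘ l) ∘ l ∘ g(h((l ∘ j) ∘ j, l), g(j, j, j) ∘ l ∘ j, j) ∘ j
  Canonicalize subterm:  g(l ∘ j, h(l, j), j ∘ l)  →  g(j ∘ l, h(l, j), j ∘ l)
  Inside:  g(h((l ∘ j) ∘ j, l), g(j, j, j) ∘ l ∘ j, j)  →  g(h(j ∘ l, l), g(j, j, j) ∘ j ∘ l, j)
  Sort:  g(h(j ∘ l, l), g(j, j, j) ∘ j ∘ l, j) ∘ g(j ∘ l, h(l, j), j ∘ l) ∘ j ∘ l

Answer: yes — both canonical forms are g(h(j ∘ l, l), g(j, j, j) ∘ j ∘ l, j) ∘ g(j ∘ l, h(l, j), j ∘ l) ∘ j ∘ l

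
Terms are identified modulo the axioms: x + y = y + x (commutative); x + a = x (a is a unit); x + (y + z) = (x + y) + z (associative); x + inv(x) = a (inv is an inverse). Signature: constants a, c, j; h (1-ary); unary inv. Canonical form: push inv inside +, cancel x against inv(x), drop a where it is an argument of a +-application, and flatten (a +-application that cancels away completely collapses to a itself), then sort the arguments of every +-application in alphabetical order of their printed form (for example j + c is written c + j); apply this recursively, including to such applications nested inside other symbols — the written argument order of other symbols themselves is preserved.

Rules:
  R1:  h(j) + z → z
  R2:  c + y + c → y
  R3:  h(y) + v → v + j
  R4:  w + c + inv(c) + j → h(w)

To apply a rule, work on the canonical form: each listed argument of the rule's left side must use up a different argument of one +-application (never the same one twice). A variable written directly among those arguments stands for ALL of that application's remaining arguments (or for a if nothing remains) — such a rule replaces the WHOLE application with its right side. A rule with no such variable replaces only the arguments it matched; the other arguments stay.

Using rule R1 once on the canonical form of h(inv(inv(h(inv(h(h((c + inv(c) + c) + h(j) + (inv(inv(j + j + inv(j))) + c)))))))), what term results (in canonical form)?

Canonical form:  h(h(inv(h(h(c + c + h(j) + j)))))
R1 matches:  uses h(j);  z := c + c + j
The extension variable absorbs all remaining arguments, so the whole application is rewritten.
Giving:  h(h(inv(h(h(c + c + j)))))

Answer: h(h(inv(h(h(c + c + j)))))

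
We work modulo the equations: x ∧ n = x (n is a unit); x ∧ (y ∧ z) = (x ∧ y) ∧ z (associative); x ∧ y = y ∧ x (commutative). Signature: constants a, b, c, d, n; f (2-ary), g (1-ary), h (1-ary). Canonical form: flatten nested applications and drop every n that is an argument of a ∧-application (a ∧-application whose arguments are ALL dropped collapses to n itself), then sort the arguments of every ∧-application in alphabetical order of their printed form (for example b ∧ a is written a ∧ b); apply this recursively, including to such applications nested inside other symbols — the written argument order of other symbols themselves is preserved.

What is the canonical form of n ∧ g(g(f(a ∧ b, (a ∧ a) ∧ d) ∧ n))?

Answer: g(g(f(a ∧ b, a ∧ a ∧ d)))

Derivation:
Inside:  g(g(f(a ∧ b, (a ∧ a) ∧ d) ∧ n))  →  g(g(f(a ∧ b, a ∧ a ∧ d)))
Drop the unit:  drop n
Sort arguments:  g(g(f(a ∧ b, a ∧ a ∧ d)))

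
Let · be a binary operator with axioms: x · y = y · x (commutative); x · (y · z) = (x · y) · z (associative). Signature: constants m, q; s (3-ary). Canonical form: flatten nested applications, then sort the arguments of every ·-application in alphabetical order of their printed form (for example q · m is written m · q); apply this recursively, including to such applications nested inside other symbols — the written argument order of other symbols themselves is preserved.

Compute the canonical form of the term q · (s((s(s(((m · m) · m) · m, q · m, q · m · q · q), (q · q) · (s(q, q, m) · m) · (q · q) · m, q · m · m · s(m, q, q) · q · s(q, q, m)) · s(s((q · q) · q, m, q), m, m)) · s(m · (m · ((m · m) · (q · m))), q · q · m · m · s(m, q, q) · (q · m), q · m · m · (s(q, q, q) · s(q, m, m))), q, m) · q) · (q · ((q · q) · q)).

Flatten:  q · s((s(s(((m · m) · m) · m, q · m, q · m · q · q), (q · q) · (s(q, q, m) · m) · (q · q) · m, q · m · m · s(m, q, q) · q · s(q, q, m)) · s(s((q · q) · q, m, q), m, m)) · s(m · (m · ((m · m) · (q · m))), q · q · m · m · s(m, q, q) · (q · m), q · m · m · (s(q, q, q) · s(q, m, m))), q, m) · q · q · q · q · q
Inside:  s((s(s(((m · m) · m) · m, q · m, q · m · q · q), (q · q) · (s(q, q, m) · m) · (q · q) · m, q · m · m · s(m, q, q) · q · s(q, q, m)) · s(s((q · q) · q, m, q), m, m)) · s(m · (m · ((m · m) · (q · m))), q · q · m · m · s(m, q, q) · (q · m), q · m · m · (s(q, q, q) · s(q, m, m))), q, m)  →  s(s(m · m · m · m · m · q, m · m · m · q · q · q · s(m, q, q), m · m · q · s(q, m, m) · s(q, q, q)) · s(s(m · m · m · m, m · q, m · q · q · q), m · m · q · q · q · q · s(q, q, m), m · m · q · q · s(m, q, q) · s(q, q, m)) · s(s(q · q · q, m, q), m, m), q, m)
Order the arguments:  q · q · q · q · q · q · s(s(m · m · m · m · m · q, m · m · m · q · q · q · s(m, q, q), m · m · q · s(q, m, m) · s(q, q, q)) · s(s(m · m · m · m, m · q, m · q · q · q), m · m · q · q · q · q · s(q, q, m), m · m · q · q · s(m, q, q) · s(q, q, m)) · s(s(q · q · q, m, q), m, m), q, m)

Answer: q · q · q · q · q · q · s(s(m · m · m · m · m · q, m · m · m · q · q · q · s(m, q, q), m · m · q · s(q, m, m) · s(q, q, q)) · s(s(m · m · m · m, m · q, m · q · q · q), m · m · q · q · q · q · s(q, q, m), m · m · q · q · s(m, q, q) · s(q, q, m)) · s(s(q · q · q, m, q), m, m), q, m)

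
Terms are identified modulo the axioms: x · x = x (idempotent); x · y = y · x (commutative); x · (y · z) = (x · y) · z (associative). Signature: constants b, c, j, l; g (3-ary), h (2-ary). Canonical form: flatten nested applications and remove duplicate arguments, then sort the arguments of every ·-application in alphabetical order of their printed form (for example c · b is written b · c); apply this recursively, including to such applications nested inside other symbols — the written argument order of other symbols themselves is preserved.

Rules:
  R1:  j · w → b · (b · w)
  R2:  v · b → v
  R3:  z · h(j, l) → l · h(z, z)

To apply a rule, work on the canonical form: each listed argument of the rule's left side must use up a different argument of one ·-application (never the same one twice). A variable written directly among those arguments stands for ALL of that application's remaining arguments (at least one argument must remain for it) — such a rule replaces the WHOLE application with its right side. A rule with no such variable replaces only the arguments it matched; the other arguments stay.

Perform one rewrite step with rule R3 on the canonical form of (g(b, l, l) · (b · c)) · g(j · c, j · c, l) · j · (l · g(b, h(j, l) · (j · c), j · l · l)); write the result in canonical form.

Answer: b · c · g(b, h(c · j, c · j) · l, j · l) · g(b, l, l) · g(c · j, c · j, l) · j · l

Derivation:
Canonical form:  b · c · g(b, c · h(j, l) · j, j · l) · g(b, l, l) · g(c · j, c · j, l) · j · l
Apply R3:  consuming h(j, l);  z := c · j
Every leftover argument binds to the variable; the entire application is replaced.
Result:  b · c · g(b, h(c · j, c · j) · l, j · l) · g(b, l, l) · g(c · j, c · j, l) · j · l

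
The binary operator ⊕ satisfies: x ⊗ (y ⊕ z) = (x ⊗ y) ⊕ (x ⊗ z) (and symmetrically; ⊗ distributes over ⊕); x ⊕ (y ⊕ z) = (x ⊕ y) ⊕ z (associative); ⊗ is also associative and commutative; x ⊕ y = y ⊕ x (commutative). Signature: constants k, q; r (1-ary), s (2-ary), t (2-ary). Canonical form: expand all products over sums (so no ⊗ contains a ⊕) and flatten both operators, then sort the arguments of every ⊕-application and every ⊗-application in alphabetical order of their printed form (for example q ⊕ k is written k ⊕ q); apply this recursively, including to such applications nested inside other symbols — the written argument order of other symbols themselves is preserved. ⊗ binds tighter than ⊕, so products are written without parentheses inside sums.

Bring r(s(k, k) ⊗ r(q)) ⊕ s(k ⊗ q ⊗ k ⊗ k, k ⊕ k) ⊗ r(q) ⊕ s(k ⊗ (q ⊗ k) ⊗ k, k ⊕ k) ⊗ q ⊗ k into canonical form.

Answer: k ⊗ q ⊗ s(k ⊗ k ⊗ k ⊗ q, k ⊕ k) ⊕ r(q) ⊗ s(k ⊗ k ⊗ k ⊗ q, k ⊕ k) ⊕ r(r(q) ⊗ s(k, k))

Derivation:
Un-nest:  r(r(q) ⊗ s(k, k)) ⊕ r(q) ⊗ s(k ⊗ k ⊗ k ⊗ q, k ⊕ k) ⊕ k ⊗ q ⊗ s(k ⊗ k ⊗ k ⊗ q, k ⊕ k)
Order the arguments:  k ⊗ q ⊗ s(k ⊗ k ⊗ k ⊗ q, k ⊕ k) ⊕ r(q) ⊗ s(k ⊗ k ⊗ k ⊗ q, k ⊕ k) ⊕ r(r(q) ⊗ s(k, k))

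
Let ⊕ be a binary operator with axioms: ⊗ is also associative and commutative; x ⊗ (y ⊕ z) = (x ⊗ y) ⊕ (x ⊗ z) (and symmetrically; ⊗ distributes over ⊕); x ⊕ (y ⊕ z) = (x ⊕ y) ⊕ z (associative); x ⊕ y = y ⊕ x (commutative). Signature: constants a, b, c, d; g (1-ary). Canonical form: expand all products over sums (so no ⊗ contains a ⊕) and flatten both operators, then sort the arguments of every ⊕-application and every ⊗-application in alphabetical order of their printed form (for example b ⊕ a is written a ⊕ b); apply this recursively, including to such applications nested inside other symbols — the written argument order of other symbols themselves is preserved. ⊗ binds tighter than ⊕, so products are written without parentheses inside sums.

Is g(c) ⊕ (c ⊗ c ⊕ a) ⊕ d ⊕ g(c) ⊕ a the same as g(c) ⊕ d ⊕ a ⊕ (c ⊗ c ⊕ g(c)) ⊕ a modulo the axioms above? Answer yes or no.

Left:  g(c) ⊕ (c ⊗ c ⊕ a) ⊕ d ⊕ g(c) ⊕ a
  Un-nest:  g(c) ⊕ c ⊗ c ⊕ a ⊕ d ⊕ g(c) ⊕ a
  Sort arguments:  a ⊕ a ⊕ c ⊗ c ⊕ d ⊕ g(c) ⊕ g(c)
Right:  g(c) ⊕ d ⊕ a ⊕ (c ⊗ c ⊕ g(c)) ⊕ a
  Flatten:  g(c) ⊕ d ⊕ a ⊕ c ⊗ c ⊕ g(c) ⊕ a
  Sort arguments:  a ⊕ a ⊕ c ⊗ c ⊕ d ⊕ g(c) ⊕ g(c)

Answer: yes — both canonical forms are a ⊕ a ⊕ c ⊗ c ⊕ d ⊕ g(c) ⊕ g(c)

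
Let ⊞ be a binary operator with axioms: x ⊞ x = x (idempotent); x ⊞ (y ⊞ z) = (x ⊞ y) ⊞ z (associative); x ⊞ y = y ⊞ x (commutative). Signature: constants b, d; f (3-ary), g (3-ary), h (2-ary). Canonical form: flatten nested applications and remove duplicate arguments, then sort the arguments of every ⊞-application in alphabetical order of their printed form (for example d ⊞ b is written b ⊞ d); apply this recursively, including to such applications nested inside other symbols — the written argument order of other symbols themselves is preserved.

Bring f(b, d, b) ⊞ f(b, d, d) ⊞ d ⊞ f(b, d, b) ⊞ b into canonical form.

Drop duplicates:  drop duplicate f(b, d, b)
Order the arguments:  b ⊞ d ⊞ f(b, d, b) ⊞ f(b, d, d)

Answer: b ⊞ d ⊞ f(b, d, b) ⊞ f(b, d, d)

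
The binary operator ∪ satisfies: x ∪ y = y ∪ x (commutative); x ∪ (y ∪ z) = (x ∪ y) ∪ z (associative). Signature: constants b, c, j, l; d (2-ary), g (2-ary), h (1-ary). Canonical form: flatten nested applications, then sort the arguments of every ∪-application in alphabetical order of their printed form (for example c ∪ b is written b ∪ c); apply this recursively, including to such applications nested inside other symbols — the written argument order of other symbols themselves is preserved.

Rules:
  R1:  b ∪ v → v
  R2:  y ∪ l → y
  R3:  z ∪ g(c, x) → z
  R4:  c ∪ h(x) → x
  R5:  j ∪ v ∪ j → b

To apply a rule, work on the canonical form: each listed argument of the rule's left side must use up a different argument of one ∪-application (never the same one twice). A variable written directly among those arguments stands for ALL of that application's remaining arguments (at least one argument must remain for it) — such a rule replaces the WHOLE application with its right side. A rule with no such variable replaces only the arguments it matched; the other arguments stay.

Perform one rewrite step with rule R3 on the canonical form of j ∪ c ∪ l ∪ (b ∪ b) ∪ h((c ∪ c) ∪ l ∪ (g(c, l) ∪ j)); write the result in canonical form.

Answer: b ∪ b ∪ c ∪ h(c ∪ c ∪ j ∪ l) ∪ j ∪ l

Derivation:
Canonical form:  b ∪ b ∪ c ∪ h(c ∪ c ∪ g(c, l) ∪ j ∪ l) ∪ j ∪ l
R3 matches:  uses g(c, l);  x := l, z := c ∪ c ∪ j ∪ l
The extension variable absorbs all remaining arguments, so the whole application is rewritten.
Result:  b ∪ b ∪ c ∪ h(c ∪ c ∪ j ∪ l) ∪ j ∪ l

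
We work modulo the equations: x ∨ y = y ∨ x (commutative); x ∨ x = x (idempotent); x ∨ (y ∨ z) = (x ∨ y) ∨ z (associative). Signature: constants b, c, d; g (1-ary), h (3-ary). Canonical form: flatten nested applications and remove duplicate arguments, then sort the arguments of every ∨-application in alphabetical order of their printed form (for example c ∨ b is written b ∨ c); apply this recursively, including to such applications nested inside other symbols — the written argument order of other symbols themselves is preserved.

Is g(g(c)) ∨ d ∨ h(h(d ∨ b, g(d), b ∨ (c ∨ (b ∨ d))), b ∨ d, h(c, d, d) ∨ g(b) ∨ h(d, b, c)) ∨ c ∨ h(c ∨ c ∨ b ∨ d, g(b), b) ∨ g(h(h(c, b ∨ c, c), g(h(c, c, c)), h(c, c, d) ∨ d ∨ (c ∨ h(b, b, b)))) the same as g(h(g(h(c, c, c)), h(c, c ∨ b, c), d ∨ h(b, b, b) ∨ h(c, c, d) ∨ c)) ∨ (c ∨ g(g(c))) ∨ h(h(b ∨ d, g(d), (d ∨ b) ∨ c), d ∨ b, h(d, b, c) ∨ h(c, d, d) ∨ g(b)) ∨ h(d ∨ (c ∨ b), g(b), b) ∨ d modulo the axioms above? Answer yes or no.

Answer: no — c ∨ d ∨ g(g(c)) ∨ g(h(h(c, b ∨ c, c), g(h(c, c, c)), c ∨ d ∨ h(b, b, b) ∨ h(c, c, d))) ∨ h(b ∨ c ∨ d, g(b), b) ∨ h(h(b ∨ d, g(d), b ∨ c ∨ d), b ∨ d, g(b) ∨ h(c, d, d) ∨ h(d, b, c)) vs c ∨ d ∨ g(g(c)) ∨ g(h(g(h(c, c, c)), h(c, b ∨ c, c), c ∨ d ∨ h(b, b, b) ∨ h(c, c, d))) ∨ h(b ∨ c ∨ d, g(b), b) ∨ h(h(b ∨ d, g(d), b ∨ c ∨ d), b ∨ d, g(b) ∨ h(c, d, d) ∨ h(d, b, c))

Derivation:
Left:  g(g(c)) ∨ d ∨ h(h(d ∨ b, g(d), b ∨ (c ∨ (b ∨ d))), b ∨ d, h(c, d, d) ∨ g(b) ∨ h(d, b, c)) ∨ c ∨ h(c ∨ c ∨ b ∨ d, g(b), b) ∨ g(h(h(c, b ∨ c, c), g(h(c, c, c)), h(c, c, d) ∨ d ∨ (c ∨ h(b, b, b))))
  Simplify inside:  h(h(d ∨ b, g(d), b ∨ (c ∨ (b ∨ d))), b ∨ d, h(c, d, d) ∨ g(b) ∨ h(d, b, c))  →  h(h(b ∨ d, g(d), b ∨ c ∨ d), b ∨ d, g(b) ∨ h(c, d, d) ∨ h(d, b, c))
  Canonicalize subterm:  h(c ∨ c ∨ b ∨ d, g(b), b)  →  h(b ∨ c ∨ d, g(b), b)
  Canonicalize subterm:  g(h(h(c, b ∨ c, c), g(h(c, c, c)), h(c, c, d) ∨ d ∨ (c ∨ h(b, b, b))))  →  g(h(h(c, b ∨ c, c), g(h(c, c, c)), c ∨ d ∨ h(b, b, b) ∨ h(c, c, d)))
  Sort:  c ∨ d ∨ g(g(c)) ∨ g(h(h(c, b ∨ c, c), g(h(c, c, c)), c ∨ d ∨ h(b, b, b) ∨ h(c, c, d))) ∨ h(b ∨ c ∨ d, g(b), b) ∨ h(h(b ∨ d, g(d), b ∨ c ∨ d), b ∨ d, g(b) ∨ h(c, d, d) ∨ h(d, b, c))
Right:  g(h(g(h(c, c, c)), h(c, c ∨ b, c), d ∨ h(b, b, b) ∨ h(c, c, d) ∨ c)) ∨ (c ∨ g(g(c))) ∨ h(h(b ∨ d, g(d), (d ∨ b) ∨ c), d ∨ b, h(d, b, c) ∨ h(c, d, d) ∨ g(b)) ∨ h(d ∨ (c ∨ b), g(b), b) ∨ d
  Merge nested applications:  g(h(g(h(c, c, c)), h(c, c ∨ b, c), d ∨ h(b, b, b) ∨ h(c, c, d) ∨ c)) ∨ c ∨ g(g(c)) ∨ h(h(b ∨ d, g(d), (d ∨ b) ∨ c), d ∨ b, h(d, b, c) ∨ h(c, d, d) ∨ g(b)) ∨ h(d ∨ (c ∨ b), g(b), b) ∨ d
  Simplify inside:  g(h(g(h(c, c, c)), h(c, c ∨ b, c), d ∨ h(b, b, b) ∨ h(c, c, d) ∨ c))  →  g(h(g(h(c, c, c)), h(c, b ∨ c, c), c ∨ d ∨ h(b, b, b) ∨ h(c, c, d)))
  Inside:  h(h(b ∨ d, g(d), (d ∨ b) ∨ c), d ∨ b, h(d, b, c) ∨ h(c, d, d) ∨ g(b))  →  h(h(b ∨ d, g(d), b ∨ c ∨ d), b ∨ d, g(b) ∨ h(c, d, d) ∨ h(d, b, c))
  Inside:  h(d ∨ (c ∨ b), g(b), b)  →  h(b ∨ c ∨ d, g(b), b)
  Order the arguments:  c ∨ d ∨ g(g(c)) ∨ g(h(g(h(c, c, c)), h(c, b ∨ c, c), c ∨ d ∨ h(b, b, b) ∨ h(c, c, d))) ∨ h(b ∨ c ∨ d, g(b), b) ∨ h(h(b ∨ d, g(d), b ∨ c ∨ d), b ∨ d, g(b) ∨ h(c, d, d) ∨ h(d, b, c))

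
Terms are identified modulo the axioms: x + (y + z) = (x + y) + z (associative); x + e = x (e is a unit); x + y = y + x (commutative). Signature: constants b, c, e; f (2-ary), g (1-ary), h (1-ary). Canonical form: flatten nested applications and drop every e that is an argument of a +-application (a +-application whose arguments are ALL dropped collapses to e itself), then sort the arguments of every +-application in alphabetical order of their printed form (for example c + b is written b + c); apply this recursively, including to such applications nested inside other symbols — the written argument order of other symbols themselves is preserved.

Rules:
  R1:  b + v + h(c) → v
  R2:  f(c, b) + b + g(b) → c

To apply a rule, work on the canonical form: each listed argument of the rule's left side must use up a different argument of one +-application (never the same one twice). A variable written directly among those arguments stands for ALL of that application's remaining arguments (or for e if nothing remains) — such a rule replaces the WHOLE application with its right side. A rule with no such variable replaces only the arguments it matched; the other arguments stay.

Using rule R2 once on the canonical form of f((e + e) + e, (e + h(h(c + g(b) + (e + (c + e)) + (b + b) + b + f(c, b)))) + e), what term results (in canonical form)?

Answer: f(e, h(h(b + b + c + c + c)))

Derivation:
Canonical form:  f(e, h(h(b + b + b + c + c + f(c, b) + g(b))))
R2 matches:  uses b, f(c, b), g(b)
New term:  f(e, h(h(b + b + c + c + c)))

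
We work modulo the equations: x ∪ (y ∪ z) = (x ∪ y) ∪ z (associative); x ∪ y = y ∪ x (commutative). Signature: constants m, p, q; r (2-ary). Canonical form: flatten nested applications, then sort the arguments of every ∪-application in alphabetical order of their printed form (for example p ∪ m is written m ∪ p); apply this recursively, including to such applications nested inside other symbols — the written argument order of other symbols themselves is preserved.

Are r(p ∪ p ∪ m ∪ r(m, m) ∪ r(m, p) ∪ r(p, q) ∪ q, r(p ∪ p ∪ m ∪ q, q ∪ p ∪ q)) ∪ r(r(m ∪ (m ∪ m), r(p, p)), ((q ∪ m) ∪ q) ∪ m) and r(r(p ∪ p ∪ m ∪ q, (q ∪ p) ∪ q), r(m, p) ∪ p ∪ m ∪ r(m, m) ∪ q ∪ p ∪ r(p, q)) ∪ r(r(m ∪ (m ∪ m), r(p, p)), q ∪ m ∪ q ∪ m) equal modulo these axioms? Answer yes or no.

Left:  r(p ∪ p ∪ m ∪ r(m, m) ∪ r(m, p) ∪ r(p, q) ∪ q, r(p ∪ p ∪ m ∪ q, q ∪ p ∪ q)) ∪ r(r(m ∪ (m ∪ m), r(p, p)), ((q ∪ m) ∪ q) ∪ m)
  Inside:  r(p ∪ p ∪ m ∪ r(m, m) ∪ r(m, p) ∪ r(p, q) ∪ q, r(p ∪ p ∪ m ∪ q, q ∪ p ∪ q))  →  r(m ∪ p ∪ p ∪ q ∪ r(m, m) ∪ r(m, p) ∪ r(p, q), r(m ∪ p ∪ p ∪ q, p ∪ q ∪ q))
  Canonicalize subterm:  r(r(m ∪ (m ∪ m), r(p, p)), ((q ∪ m) ∪ q) ∪ m)  →  r(r(m ∪ m ∪ m, r(p, p)), m ∪ m ∪ q ∪ q)
  Order the arguments:  r(m ∪ p ∪ p ∪ q ∪ r(m, m) ∪ r(m, p) ∪ r(p, q), r(m ∪ p ∪ p ∪ q, p ∪ q ∪ q)) ∪ r(r(m ∪ m ∪ m, r(p, p)), m ∪ m ∪ q ∪ q)
Right:  r(r(p ∪ p ∪ m ∪ q, (q ∪ p) ∪ q), r(m, p) ∪ p ∪ m ∪ r(m, m) ∪ q ∪ p ∪ r(p, q)) ∪ r(r(m ∪ (m ∪ m), r(p, p)), q ∪ m ∪ q ∪ m)
  Inside:  r(r(p ∪ p ∪ m ∪ q, (q ∪ p) ∪ q), r(m, p) ∪ p ∪ m ∪ r(m, m) ∪ q ∪ p ∪ r(p, q))  →  r(r(m ∪ p ∪ p ∪ q, p ∪ q ∪ q), m ∪ p ∪ p ∪ q ∪ r(m, m) ∪ r(m, p) ∪ r(p, q))
  Canonicalize subterm:  r(r(m ∪ (m ∪ m), r(p, p)), q ∪ m ∪ q ∪ m)  →  r(r(m ∪ m ∪ m, r(p, p)), m ∪ m ∪ q ∪ q)
  Sort:  r(r(m ∪ m ∪ m, r(p, p)), m ∪ m ∪ q ∪ q) ∪ r(r(m ∪ p ∪ p ∪ q, p ∪ q ∪ q), m ∪ p ∪ p ∪ q ∪ r(m, m) ∪ r(m, p) ∪ r(p, q))

Answer: no — r(m ∪ p ∪ p ∪ q ∪ r(m, m) ∪ r(m, p) ∪ r(p, q), r(m ∪ p ∪ p ∪ q, p ∪ q ∪ q)) ∪ r(r(m ∪ m ∪ m, r(p, p)), m ∪ m ∪ q ∪ q) vs r(r(m ∪ m ∪ m, r(p, p)), m ∪ m ∪ q ∪ q) ∪ r(r(m ∪ p ∪ p ∪ q, p ∪ q ∪ q), m ∪ p ∪ p ∪ q ∪ r(m, m) ∪ r(m, p) ∪ r(p, q))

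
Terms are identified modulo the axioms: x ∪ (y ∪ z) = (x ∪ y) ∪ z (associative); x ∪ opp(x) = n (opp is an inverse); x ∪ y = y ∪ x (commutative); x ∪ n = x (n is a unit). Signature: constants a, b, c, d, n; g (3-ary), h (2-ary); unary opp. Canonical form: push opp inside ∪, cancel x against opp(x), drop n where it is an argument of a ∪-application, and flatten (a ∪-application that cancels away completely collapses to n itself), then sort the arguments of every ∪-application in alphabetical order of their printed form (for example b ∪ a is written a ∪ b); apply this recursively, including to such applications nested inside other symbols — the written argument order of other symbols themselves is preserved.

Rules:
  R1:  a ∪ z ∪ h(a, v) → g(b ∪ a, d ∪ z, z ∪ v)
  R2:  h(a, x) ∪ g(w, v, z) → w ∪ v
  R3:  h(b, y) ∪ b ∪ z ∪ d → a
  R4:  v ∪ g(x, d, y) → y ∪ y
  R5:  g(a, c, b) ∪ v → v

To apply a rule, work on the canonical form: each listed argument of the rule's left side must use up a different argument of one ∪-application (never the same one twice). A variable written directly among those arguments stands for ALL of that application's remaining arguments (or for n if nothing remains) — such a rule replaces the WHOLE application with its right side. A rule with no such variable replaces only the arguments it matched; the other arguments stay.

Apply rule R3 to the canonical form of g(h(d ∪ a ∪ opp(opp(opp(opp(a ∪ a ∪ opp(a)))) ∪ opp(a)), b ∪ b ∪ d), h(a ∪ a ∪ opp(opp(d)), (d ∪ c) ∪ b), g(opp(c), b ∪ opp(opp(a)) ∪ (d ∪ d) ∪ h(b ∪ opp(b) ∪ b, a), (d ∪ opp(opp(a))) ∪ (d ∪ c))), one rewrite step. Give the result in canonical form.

Answer: g(h(a ∪ a ∪ a ∪ d, b ∪ b ∪ d), h(a ∪ a ∪ d, b ∪ c ∪ d), g(opp(c), a, a ∪ c ∪ d ∪ d))

Derivation:
Canonical form:  g(h(a ∪ a ∪ a ∪ d, b ∪ b ∪ d), h(a ∪ a ∪ d, b ∪ c ∪ d), g(opp(c), a ∪ b ∪ d ∪ d ∪ h(b, a), a ∪ c ∪ d ∪ d))
R3 matches:  uses b, d, h(b, a);  y := a, z := a ∪ d
Every leftover argument binds to the variable; the entire application is replaced.
New term:  g(h(a ∪ a ∪ a ∪ d, b ∪ b ∪ d), h(a ∪ a ∪ d, b ∪ c ∪ d), g(opp(c), a, a ∪ c ∪ d ∪ d))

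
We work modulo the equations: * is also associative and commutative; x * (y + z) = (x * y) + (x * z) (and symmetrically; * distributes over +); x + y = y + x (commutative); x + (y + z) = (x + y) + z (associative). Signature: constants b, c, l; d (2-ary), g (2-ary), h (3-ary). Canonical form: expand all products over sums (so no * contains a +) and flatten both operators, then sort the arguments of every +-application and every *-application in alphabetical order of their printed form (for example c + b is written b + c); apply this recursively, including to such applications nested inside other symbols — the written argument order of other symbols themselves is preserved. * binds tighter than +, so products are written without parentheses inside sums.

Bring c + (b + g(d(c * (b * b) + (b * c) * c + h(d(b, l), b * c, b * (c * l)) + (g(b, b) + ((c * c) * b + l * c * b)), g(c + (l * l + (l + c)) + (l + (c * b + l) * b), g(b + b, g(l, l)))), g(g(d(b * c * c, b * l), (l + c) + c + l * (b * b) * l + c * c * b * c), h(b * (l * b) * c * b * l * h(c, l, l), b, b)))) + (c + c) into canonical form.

Distribute:  c + b + g(d(b * b * c + b * c * c + b * c * c + b * c * l + g(b, b) + h(d(b, l), b * c, b * c * l), g(b * b * c + b * l + c + c + l + l + l * l, g(b + b, g(l, l)))), g(g(d(b * c * c, b * l), b * b * l * l + b * c * c * c + c + c + l), h(b * b * b * c * h(c, l, l) * l * l, b, b))) + c + c
Sort arguments:  b + c + c + c + g(d(b * b * c + b * c * c + b * c * c + b * c * l + g(b, b) + h(d(b, l), b * c, b * c * l), g(b * b * c + b * l + c + c + l + l + l * l, g(b + b, g(l, l)))), g(g(d(b * c * c, b * l), b * b * l * l + b * c * c * c + c + c + l), h(b * b * b * c * h(c, l, l) * l * l, b, b)))

Answer: b + c + c + c + g(d(b * b * c + b * c * c + b * c * c + b * c * l + g(b, b) + h(d(b, l), b * c, b * c * l), g(b * b * c + b * l + c + c + l + l + l * l, g(b + b, g(l, l)))), g(g(d(b * c * c, b * l), b * b * l * l + b * c * c * c + c + c + l), h(b * b * b * c * h(c, l, l) * l * l, b, b)))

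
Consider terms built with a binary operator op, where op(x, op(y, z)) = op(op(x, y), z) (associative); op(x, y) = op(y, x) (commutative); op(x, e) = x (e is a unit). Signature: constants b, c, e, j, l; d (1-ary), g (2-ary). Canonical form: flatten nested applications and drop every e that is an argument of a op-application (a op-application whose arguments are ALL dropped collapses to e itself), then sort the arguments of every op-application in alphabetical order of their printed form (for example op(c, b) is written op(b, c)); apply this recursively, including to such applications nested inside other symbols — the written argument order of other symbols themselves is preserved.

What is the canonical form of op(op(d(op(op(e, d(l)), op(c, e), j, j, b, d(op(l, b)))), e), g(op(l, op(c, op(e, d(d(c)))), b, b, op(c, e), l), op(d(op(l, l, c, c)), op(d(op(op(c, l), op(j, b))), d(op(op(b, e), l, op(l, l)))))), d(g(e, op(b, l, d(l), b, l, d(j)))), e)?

Answer: op(d(g(e, op(b, b, d(j), d(l), l, l))), d(op(b, c, d(l), d(op(b, l)), j, j)), g(op(b, b, c, c, d(d(c)), l, l), op(d(op(b, c, j, l)), d(op(b, l, l, l)), d(op(c, c, l, l)))))

Derivation:
Flatten:  op(d(op(op(e, d(l)), op(c, e), j, j, b, d(op(l, b)))), e, g(op(l, op(c, op(e, d(d(c)))), b, b, op(c, e), l), op(d(op(l, l, c, c)), op(d(op(op(c, l), op(j, b))), d(op(op(b, e), l, op(l, l)))))), d(g(e, op(b, l, d(l), b, l, d(j)))), e)
Inside:  d(op(op(e, d(l)), op(c, e), j, j, b, d(op(l, b))))  →  d(op(b, c, d(l), d(op(b, l)), j, j))
Simplify inside:  g(op(l, op(c, op(e, d(d(c)))), b, b, op(c, e), l), op(d(op(l, l, c, c)), op(d(op(op(c, l), op(j, b))), d(op(op(b, e), l, op(l, l))))))  →  g(op(b, b, c, c, d(d(c)), l, l), op(d(op(b, c, j, l)), d(op(b, l, l, l)), d(op(c, c, l, l))))
Inside:  d(g(e, op(b, l, d(l), b, l, d(j))))  →  d(g(e, op(b, b, d(j), d(l), l, l)))
Units out:  drop e (×2)
Order the arguments:  op(d(g(e, op(b, b, d(j), d(l), l, l))), d(op(b, c, d(l), d(op(b, l)), j, j)), g(op(b, b, c, c, d(d(c)), l, l), op(d(op(b, c, j, l)), d(op(b, l, l, l)), d(op(c, c, l, l)))))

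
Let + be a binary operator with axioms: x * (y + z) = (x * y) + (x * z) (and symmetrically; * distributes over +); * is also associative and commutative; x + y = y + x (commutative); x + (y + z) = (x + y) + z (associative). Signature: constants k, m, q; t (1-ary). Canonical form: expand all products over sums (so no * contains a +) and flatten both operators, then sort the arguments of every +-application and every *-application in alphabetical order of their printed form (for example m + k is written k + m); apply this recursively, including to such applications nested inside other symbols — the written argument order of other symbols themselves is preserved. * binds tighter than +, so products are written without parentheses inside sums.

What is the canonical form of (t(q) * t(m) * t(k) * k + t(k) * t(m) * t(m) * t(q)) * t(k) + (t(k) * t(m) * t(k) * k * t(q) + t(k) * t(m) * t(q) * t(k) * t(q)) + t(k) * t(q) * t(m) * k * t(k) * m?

Answer: k * m * t(k) * t(k) * t(m) * t(q) + k * t(k) * t(k) * t(m) * t(q) + k * t(k) * t(k) * t(m) * t(q) + t(k) * t(k) * t(m) * t(m) * t(q) + t(k) * t(k) * t(m) * t(q) * t(q)

Derivation:
Expand:  k * t(k) * t(k) * t(m) * t(q) + t(k) * t(k) * t(m) * t(m) * t(q) + k * t(k) * t(k) * t(m) * t(q) + t(k) * t(k) * t(m) * t(q) * t(q) + k * m * t(k) * t(k) * t(m) * t(q)
Sort arguments:  k * m * t(k) * t(k) * t(m) * t(q) + k * t(k) * t(k) * t(m) * t(q) + k * t(k) * t(k) * t(m) * t(q) + t(k) * t(k) * t(m) * t(m) * t(q) + t(k) * t(k) * t(m) * t(q) * t(q)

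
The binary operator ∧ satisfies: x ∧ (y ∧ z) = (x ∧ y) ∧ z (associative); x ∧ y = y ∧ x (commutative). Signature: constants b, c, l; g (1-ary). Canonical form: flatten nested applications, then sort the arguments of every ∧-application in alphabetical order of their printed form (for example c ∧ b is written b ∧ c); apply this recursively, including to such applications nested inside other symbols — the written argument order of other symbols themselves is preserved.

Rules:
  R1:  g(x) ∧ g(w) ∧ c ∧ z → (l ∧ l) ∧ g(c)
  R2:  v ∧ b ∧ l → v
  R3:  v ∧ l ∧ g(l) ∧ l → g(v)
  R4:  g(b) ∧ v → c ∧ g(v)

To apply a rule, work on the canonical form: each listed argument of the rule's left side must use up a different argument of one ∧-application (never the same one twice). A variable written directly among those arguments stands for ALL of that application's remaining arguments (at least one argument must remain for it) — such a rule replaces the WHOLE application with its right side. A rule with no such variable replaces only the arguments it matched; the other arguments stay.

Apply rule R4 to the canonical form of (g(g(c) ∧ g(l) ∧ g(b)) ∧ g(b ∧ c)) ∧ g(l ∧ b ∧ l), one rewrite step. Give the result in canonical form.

Canonical form:  g(b ∧ c) ∧ g(b ∧ l ∧ l) ∧ g(g(b) ∧ g(c) ∧ g(l))
Match R4:  consume g(b);  v := g(c) ∧ g(l)
Every leftover argument binds to the variable; the entire application is replaced.
Giving:  g(b ∧ c) ∧ g(b ∧ l ∧ l) ∧ g(c ∧ g(g(c) ∧ g(l)))

Answer: g(b ∧ c) ∧ g(b ∧ l ∧ l) ∧ g(c ∧ g(g(c) ∧ g(l)))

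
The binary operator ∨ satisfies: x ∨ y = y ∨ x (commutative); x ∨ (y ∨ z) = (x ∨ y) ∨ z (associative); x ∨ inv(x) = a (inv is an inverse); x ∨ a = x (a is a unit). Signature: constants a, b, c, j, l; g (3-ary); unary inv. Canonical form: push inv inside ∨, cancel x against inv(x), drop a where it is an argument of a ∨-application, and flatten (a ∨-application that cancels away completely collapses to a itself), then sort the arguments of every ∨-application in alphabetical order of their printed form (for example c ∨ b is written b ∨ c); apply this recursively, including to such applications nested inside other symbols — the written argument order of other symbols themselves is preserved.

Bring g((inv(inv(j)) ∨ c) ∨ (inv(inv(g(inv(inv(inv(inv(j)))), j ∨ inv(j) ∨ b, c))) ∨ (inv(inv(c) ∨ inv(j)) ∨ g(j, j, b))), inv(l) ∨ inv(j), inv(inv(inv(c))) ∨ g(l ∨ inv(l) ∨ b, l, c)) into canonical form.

Focus inside:  (inv(inv(j)) ∨ c) ∨ (inv(inv(g(inv(inv(inv(inv(j)))), j ∨ inv(j) ∨ b, c))) ∨ (inv(inv(c) ∨ inv(j)) ∨ g(j, j, b)))
Push inv inside:  distribute inv over ∨ and collapse double inv
Combine occurrences:  j ∨ j ∨ c ∨ c ∨ g(j, b, c) ∨ g(j, j, b)
Order the arguments:  c ∨ c ∨ g(j, b, c) ∨ g(j, j, b) ∨ j ∨ j
Put back:  g(c ∨ c ∨ g(j, b, c) ∨ g(j, j, b) ∨ j ∨ j, inv(j) ∨ inv(l), g(b, l, c) ∨ inv(c))

Answer: g(c ∨ c ∨ g(j, b, c) ∨ g(j, j, b) ∨ j ∨ j, inv(j) ∨ inv(l), g(b, l, c) ∨ inv(c))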